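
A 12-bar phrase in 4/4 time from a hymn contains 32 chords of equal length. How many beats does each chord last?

1.5 beats

12 bars × 4 beats/bar = 48 beats total.
48 beats ÷ 32 chords = 1.5 beats per chord.
(That is a dotted quarter note.)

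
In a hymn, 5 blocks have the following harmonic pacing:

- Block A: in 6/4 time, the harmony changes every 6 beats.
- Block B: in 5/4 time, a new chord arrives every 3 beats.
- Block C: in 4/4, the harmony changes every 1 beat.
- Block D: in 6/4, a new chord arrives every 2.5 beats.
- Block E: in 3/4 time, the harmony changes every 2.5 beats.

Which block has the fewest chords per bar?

Block A

A: 6/6 = 1 chord/bar.
B: 5/3 = 5/3 chords/bar.
C: 4/1 = 4 chords/bar.
D: 6/2.5 = 2.4 chords/bar.
E: 3/2.5 = 1.2 chords/bar.
Slowest is A at 1 chords/bar.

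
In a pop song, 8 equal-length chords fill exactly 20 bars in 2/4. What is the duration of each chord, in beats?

5 beats

20 bars × 2 beats/bar = 40 beats total.
40 beats ÷ 8 chords = 5 beats per chord.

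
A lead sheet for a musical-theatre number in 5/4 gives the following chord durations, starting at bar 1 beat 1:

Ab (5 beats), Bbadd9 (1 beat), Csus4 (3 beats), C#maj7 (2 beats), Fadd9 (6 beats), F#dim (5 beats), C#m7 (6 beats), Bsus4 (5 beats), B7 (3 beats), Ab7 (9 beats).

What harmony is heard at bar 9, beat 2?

Ab7

Beat 2 of bar 9 is beat (9−1)×5 + 2 = 42 overall.
Running totals: Ab ends at 5, Bbadd9 ends at 6, Csus4 ends at 9, C#maj7 ends at 11, Fadd9 ends at 17, F#dim ends at 22, C#m7 ends at 28, Bsus4 ends at 33, B7 ends at 36, Ab7 ends at 45.
Beat 42 falls within Ab7.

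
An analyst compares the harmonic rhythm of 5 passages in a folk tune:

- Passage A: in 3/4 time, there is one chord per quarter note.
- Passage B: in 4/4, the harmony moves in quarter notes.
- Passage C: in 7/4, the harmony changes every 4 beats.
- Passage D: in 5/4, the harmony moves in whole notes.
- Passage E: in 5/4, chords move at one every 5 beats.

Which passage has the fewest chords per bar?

A: 3 beats/bar ÷ 1 beat/chord = 3 chords/bar.
B: 4 beats/bar ÷ 1 beat/chord = 4 chords/bar.
C: 7 beats/bar ÷ 4 beats/chord = 1.75 chords/bar.
D: 5 beats/bar ÷ 4 beats/chord = 1.25 chords/bar.
E: 5 beats/bar ÷ 5 beats/chord = 1 chord/bar.
Slowest is E at 1 chords/bar.

Passage E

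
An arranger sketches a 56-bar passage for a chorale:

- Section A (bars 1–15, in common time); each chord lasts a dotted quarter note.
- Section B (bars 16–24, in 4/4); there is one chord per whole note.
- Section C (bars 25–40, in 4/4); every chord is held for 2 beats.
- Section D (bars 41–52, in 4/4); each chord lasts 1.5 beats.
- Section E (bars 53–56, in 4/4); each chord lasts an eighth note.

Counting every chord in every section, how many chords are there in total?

145 chords

A: 15 bars × 4 beats = 60 beats; 1.5 beats/chord → 40 chords.
B: 9 bars × 4 beats = 36 beats; 4 beats/chord → 9 chords.
C: 16 bars × 4 beats = 64 beats; 2 beats/chord → 32 chords.
D: 12 bars × 4 beats = 48 beats; 1.5 beats/chord → 32 chords.
E: 4 bars × 4 beats = 16 beats; 0.5 beats/chord → 32 chords.
Total: 40 + 9 + 32 + 32 + 32 = 145.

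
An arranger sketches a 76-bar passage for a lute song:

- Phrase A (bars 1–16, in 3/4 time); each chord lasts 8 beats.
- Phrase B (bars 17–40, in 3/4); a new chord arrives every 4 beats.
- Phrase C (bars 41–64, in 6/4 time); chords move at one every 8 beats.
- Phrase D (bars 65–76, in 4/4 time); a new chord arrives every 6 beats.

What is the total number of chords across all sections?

A: 16 bars × 3 beats = 48 beats; 8 beats/chord → 6 chords.
B: 24 bars × 3 beats = 72 beats; 4 beats/chord → 18 chords.
C: 24 bars × 6 beats = 144 beats; 8 beats/chord → 18 chords.
D: 12 bars × 4 beats = 48 beats; 6 beats/chord → 8 chords.
Total: 6 + 18 + 18 + 8 = 50.

50 chords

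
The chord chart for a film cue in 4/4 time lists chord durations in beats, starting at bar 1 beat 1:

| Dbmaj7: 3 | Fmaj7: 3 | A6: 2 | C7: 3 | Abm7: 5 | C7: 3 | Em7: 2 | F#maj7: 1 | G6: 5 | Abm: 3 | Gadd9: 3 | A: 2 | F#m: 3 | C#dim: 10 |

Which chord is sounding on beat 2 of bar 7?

G6

Beat 2 of bar 7 is beat (7−1)×4 + 2 = 26 overall.
Running totals: Dbmaj7 ends at 3, Fmaj7 ends at 6, A6 ends at 8, C7 ends at 11, Abm7 ends at 16, C7 ends at 19, Em7 ends at 21, F#maj7 ends at 22, G6 ends at 27.
Beat 26 falls within G6.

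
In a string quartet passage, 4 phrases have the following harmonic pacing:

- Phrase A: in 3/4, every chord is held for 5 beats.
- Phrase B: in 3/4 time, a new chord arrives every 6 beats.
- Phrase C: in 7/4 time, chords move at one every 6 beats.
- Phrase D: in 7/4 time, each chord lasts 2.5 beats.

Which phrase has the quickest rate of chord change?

A: 3/5 = 0.6 chords/bar.
B: 3/6 = 0.5 chords/bar.
C: 7/6 = 7/6 chords/bar.
D: 7/2.5 = 2.8 chords/bar.
Fastest is D at 2.8 chords/bar.

Phrase D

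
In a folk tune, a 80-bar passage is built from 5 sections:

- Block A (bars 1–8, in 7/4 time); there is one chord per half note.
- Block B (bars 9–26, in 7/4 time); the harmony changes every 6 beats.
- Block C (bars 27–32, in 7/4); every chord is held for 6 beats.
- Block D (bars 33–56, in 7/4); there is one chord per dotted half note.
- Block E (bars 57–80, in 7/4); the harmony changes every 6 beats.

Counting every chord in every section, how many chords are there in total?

A: 8·7 = 56 beats, 56/2 = 28 chords.
B: 18·7 = 126 beats, 126/6 = 21 chords.
C: 6·7 = 42 beats, 42/6 = 7 chords.
D: 24·7 = 168 beats, 168/3 = 56 chords.
E: 24·7 = 168 beats, 168/6 = 28 chords.
Total: 28 + 21 + 7 + 56 + 28 = 140.

140 chords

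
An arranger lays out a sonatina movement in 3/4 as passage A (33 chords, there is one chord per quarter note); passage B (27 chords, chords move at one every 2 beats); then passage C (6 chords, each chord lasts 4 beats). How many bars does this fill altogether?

A: 33 × 1 = 33 beats = 11 bars.
B: 27 × 2 = 54 beats = 18 bars.
C: 6 × 4 = 24 beats = 8 bars.
Total: 11 + 18 + 8 = 37 bars.

37 bars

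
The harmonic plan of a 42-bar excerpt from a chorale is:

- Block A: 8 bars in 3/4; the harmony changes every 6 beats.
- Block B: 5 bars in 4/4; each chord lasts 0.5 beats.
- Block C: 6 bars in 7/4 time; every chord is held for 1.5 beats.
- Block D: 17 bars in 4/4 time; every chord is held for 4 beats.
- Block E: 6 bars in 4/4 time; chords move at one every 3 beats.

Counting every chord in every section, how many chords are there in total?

97 chords

A: 8 bars × 3 beats = 24 beats; 6 beats/chord → 4 chords.
B: 5 bars × 4 beats = 20 beats; 0.5 beats/chord → 40 chords.
C: 6 bars × 7 beats = 42 beats; 1.5 beats/chord → 28 chords.
D: 17 bars × 4 beats = 68 beats; 4 beats/chord → 17 chords.
E: 6 bars × 4 beats = 24 beats; 3 beats/chord → 8 chords.
Total: 4 + 40 + 28 + 17 + 8 = 97.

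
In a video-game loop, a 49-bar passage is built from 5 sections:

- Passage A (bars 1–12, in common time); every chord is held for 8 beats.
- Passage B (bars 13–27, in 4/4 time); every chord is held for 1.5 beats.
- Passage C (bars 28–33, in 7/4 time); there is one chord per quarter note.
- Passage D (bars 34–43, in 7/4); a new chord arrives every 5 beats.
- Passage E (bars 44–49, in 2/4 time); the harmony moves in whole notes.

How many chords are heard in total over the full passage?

A has 48 beats and chords last 8 each, so 6 chords.
B has 60 beats and chords last 1.5 each, so 40 chords.
C has 42 beats and chords last 1 each, so 42 chords.
D has 70 beats and chords last 5 each, so 14 chords.
E has 12 beats and chords last 4 each, so 3 chords.
Total: 6 + 40 + 42 + 14 + 3 = 105.

105 chords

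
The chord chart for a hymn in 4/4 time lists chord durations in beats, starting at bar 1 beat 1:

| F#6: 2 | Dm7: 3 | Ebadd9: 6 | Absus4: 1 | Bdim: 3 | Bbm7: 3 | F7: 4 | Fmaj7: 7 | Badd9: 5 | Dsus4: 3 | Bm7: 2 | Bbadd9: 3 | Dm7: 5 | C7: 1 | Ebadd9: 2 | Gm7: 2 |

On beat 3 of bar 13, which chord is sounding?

Gm7

Beat 3 of bar 13 is beat (13−1)×4 + 3 = 51 overall.
Running totals: F#6 ends at 2, Dm7 ends at 5, Ebadd9 ends at 11, Absus4 ends at 12, Bdim ends at 15, Bbm7 ends at 18, F7 ends at 22, Fmaj7 ends at 29, Badd9 ends at 34, Dsus4 ends at 37, Bm7 ends at 39, Bbadd9 ends at 42, Dm7 ends at 47, C7 ends at 48, Ebadd9 ends at 50, Gm7 ends at 52.
Beat 51 falls within Gm7.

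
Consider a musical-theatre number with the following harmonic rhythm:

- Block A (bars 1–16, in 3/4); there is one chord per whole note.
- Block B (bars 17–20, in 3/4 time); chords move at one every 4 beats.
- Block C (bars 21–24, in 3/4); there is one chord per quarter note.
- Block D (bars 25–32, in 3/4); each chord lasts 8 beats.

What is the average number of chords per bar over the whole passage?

15/16 chords per bar

A: 16 bars of 3 beats is 48 beats; at 4 beats each that's 12 chords.
B: 4 bars of 3 beats is 12 beats; at 4 beats each that's 3 chords.
C: 4 bars of 3 beats is 12 beats; at 1 beat each that's 12 chords.
D: 8 bars of 3 beats is 24 beats; at 8 beats each that's 3 chords.
Overall: 30 chords over 32 bars → 30/32 = 15/16 chords per bar.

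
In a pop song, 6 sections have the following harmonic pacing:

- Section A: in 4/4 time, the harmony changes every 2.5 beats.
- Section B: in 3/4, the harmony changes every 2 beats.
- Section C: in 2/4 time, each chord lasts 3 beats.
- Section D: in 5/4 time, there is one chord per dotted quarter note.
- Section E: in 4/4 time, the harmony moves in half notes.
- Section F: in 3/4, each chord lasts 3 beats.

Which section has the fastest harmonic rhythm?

A: each chord is 2.5 beats in 4/4, so 1.6 per bar.
B: each chord is 2 beats in 3/4, so 1.5 per bar.
C: each chord is 3 beats in 2/4, so 2/3 per bar.
D: each chord is 1.5 beats in 5/4, so 10/3 per bar.
E: each chord is 2 beats in 4/4, so 2 per bar.
F: each chord is 3 beats in 3/4, so 1 per bar.
Fastest is D at 10/3 chords/bar.

Section D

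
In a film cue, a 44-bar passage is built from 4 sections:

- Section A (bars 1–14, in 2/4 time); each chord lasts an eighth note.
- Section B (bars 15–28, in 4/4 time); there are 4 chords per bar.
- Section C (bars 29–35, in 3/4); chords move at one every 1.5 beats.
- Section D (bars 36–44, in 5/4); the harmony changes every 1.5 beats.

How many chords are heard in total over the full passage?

156 chords

A has 28 beats and chords last 0.5 each, so 56 chords.
B has 56 beats and chords last 1 each, so 56 chords.
C has 21 beats and chords last 1.5 each, so 14 chords.
D has 45 beats and chords last 1.5 each, so 30 chords.
Total: 56 + 56 + 14 + 30 = 156.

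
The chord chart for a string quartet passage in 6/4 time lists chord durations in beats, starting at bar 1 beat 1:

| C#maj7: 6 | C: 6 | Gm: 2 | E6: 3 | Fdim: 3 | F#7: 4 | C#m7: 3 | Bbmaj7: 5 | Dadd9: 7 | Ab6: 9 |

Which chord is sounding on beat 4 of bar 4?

Beat 4 of bar 4 is beat (4−1)×6 + 4 = 22 overall.
Running totals: C#maj7 ends at 6, C ends at 12, Gm ends at 14, E6 ends at 17, Fdim ends at 20, F#7 ends at 24.
Beat 22 falls within F#7.

F#7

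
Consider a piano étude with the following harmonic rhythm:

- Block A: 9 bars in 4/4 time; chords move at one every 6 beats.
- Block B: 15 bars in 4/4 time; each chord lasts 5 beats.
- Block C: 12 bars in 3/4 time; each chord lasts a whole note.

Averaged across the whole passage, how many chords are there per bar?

A: 9 × 4 = 36 beats ÷ 6 = 6 chords.
B: 15 × 4 = 60 beats ÷ 5 = 12 chords.
C: 12 × 3 = 36 beats ÷ 4 = 9 chords.
Overall: 27 chords over 36 bars → 27/36 = 0.75 chords per bar.

0.75 chords per bar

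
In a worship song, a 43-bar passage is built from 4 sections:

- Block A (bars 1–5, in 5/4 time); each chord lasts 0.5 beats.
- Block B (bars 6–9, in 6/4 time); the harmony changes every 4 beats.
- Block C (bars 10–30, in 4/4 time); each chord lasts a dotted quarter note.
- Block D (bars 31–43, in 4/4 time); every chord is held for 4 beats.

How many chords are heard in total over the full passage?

A has 25 beats and chords last 0.5 each, so 50 chords.
B has 24 beats and chords last 4 each, so 6 chords.
C has 84 beats and chords last 1.5 each, so 56 chords.
D has 52 beats and chords last 4 each, so 13 chords.
Total: 50 + 6 + 56 + 13 = 125.

125 chords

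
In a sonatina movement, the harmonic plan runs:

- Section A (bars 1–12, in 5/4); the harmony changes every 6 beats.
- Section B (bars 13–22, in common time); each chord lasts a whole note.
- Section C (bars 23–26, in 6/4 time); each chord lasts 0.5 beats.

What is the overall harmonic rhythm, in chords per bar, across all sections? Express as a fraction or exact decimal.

34/13 chords per bar

A: 12 bars of 5 beats is 60 beats; at 6 beats each that's 10 chords.
B: 10 bars of 4 beats is 40 beats; at 4 beats each that's 10 chords.
C: 4 bars of 6 beats is 24 beats; at 0.5 beats each that's 48 chords.
Overall: 68 chords over 26 bars → 68/26 = 34/13 chords per bar.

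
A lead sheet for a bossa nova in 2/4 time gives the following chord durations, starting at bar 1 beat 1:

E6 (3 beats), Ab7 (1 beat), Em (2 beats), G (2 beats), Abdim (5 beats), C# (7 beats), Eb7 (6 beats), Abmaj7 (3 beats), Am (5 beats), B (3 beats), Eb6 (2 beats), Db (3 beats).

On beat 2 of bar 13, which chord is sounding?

Eb7

Beat 2 of bar 13 is beat (13−1)×2 + 2 = 26 overall.
Running totals: E6 ends at 3, Ab7 ends at 4, Em ends at 6, G ends at 8, Abdim ends at 13, C# ends at 20, Eb7 ends at 26.
Beat 26 falls within Eb7.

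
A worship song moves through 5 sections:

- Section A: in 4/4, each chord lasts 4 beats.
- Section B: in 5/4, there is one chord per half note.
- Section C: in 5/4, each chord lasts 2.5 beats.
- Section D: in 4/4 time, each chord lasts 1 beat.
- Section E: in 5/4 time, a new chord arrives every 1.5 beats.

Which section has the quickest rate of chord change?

Section D

A: 4 beats/bar ÷ 4 beats/chord = 1 chord/bar.
B: 5 beats/bar ÷ 2 beats/chord = 2.5 chords/bar.
C: 5 beats/bar ÷ 2.5 beats/chord = 2 chords/bar.
D: 4 beats/bar ÷ 1 beat/chord = 4 chords/bar.
E: 5 beats/bar ÷ 1.5 beats/chord = 10/3 chords/bar.
Fastest is D at 4 chords/bar.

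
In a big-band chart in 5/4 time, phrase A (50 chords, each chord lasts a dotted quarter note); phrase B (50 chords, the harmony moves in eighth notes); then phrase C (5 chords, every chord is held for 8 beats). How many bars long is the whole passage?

A: 50 × 1.5 = 75 beats = 15 bars.
B: 50 × 0.5 = 25 beats = 5 bars.
C: 5 × 8 = 40 beats = 8 bars.
Total: 15 + 5 + 8 = 28 bars.

28 bars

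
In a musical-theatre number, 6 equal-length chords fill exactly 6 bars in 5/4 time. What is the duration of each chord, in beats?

6 bars × 5 beats/bar = 30 beats total.
30 beats ÷ 6 chords = 5 beats per chord.

5 beats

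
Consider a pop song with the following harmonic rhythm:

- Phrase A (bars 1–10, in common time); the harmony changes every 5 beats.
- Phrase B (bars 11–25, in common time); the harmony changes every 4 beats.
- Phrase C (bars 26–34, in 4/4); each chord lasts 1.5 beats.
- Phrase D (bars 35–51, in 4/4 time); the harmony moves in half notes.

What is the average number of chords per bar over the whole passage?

27/17 chords per bar

A: 10 bars of 4 beats is 40 beats; at 5 beats each that's 8 chords.
B: 15 bars of 4 beats is 60 beats; at 4 beats each that's 15 chords.
C: 9 bars of 4 beats is 36 beats; at 1.5 beats each that's 24 chords.
D: 17 bars of 4 beats is 68 beats; at 2 beats each that's 34 chords.
Overall: 81 chords over 51 bars → 81/51 = 27/17 chords per bar.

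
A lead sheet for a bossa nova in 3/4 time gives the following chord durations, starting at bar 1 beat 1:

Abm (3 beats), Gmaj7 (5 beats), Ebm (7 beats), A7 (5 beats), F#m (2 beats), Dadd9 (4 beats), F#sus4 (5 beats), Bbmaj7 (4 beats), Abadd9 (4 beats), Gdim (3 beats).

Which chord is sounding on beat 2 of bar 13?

Beat 2 of bar 13 is beat (13−1)×3 + 2 = 38 overall.
Running totals: Abm ends at 3, Gmaj7 ends at 8, Ebm ends at 15, A7 ends at 20, F#m ends at 22, Dadd9 ends at 26, F#sus4 ends at 31, Bbmaj7 ends at 35, Abadd9 ends at 39.
Beat 38 falls within Abadd9.

Abadd9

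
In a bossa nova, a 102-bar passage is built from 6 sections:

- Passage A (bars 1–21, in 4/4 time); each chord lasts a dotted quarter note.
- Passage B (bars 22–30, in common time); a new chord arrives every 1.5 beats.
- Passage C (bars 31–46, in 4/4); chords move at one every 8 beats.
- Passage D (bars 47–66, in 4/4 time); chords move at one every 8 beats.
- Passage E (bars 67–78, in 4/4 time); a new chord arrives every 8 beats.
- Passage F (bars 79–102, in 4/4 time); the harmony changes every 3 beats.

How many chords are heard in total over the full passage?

A: 21·4 = 84 beats, 84/1.5 = 56 chords.
B: 9·4 = 36 beats, 36/1.5 = 24 chords.
C: 16·4 = 64 beats, 64/8 = 8 chords.
D: 20·4 = 80 beats, 80/8 = 10 chords.
E: 12·4 = 48 beats, 48/8 = 6 chords.
F: 24·4 = 96 beats, 96/3 = 32 chords.
Total: 56 + 24 + 8 + 10 + 6 + 32 = 136.

136 chords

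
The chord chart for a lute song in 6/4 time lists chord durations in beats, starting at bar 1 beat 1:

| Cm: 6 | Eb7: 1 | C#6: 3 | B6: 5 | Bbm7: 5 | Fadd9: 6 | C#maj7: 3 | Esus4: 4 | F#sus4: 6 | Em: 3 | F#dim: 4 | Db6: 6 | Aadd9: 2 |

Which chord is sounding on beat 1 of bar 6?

Beat 1 of bar 6 is beat (6−1)×6 + 1 = 31 overall.
Running totals: Cm ends at 6, Eb7 ends at 7, C#6 ends at 10, B6 ends at 15, Bbm7 ends at 20, Fadd9 ends at 26, C#maj7 ends at 29, Esus4 ends at 33.
Beat 31 falls within Esus4.

Esus4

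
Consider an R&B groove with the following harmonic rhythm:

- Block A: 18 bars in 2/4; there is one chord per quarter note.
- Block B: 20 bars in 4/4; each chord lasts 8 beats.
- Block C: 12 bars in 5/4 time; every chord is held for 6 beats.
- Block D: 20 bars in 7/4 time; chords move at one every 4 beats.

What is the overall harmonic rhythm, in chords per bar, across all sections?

1.3 chords per bar

A: 18 bars of 2 beats is 36 beats; at 1 beat each that's 36 chords.
B: 20 bars of 4 beats is 80 beats; at 8 beats each that's 10 chords.
C: 12 bars of 5 beats is 60 beats; at 6 beats each that's 10 chords.
D: 20 bars of 7 beats is 140 beats; at 4 beats each that's 35 chords.
Overall: 91 chords over 70 bars → 91/70 = 1.3 chords per bar.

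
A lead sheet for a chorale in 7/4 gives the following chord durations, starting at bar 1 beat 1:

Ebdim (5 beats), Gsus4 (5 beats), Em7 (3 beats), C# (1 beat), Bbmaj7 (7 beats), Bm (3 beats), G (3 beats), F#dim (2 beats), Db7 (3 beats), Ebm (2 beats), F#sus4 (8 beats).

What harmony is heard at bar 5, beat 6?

Beat 6 of bar 5 is beat (5−1)×7 + 6 = 34 overall.
Running totals: Ebdim ends at 5, Gsus4 ends at 10, Em7 ends at 13, C# ends at 14, Bbmaj7 ends at 21, Bm ends at 24, G ends at 27, F#dim ends at 29, Db7 ends at 32, Ebm ends at 34.
Beat 34 falls within Ebm.

Ebm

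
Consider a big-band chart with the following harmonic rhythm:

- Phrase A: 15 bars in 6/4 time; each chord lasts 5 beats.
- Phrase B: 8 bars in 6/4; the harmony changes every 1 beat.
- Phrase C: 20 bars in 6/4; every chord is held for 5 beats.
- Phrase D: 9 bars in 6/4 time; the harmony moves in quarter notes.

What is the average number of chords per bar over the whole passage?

36/13 chords per bar

A: 15 bars of 6 beats is 90 beats; at 5 beats each that's 18 chords.
B: 8 bars of 6 beats is 48 beats; at 1 beat each that's 48 chords.
C: 20 bars of 6 beats is 120 beats; at 5 beats each that's 24 chords.
D: 9 bars of 6 beats is 54 beats; at 1 beat each that's 54 chords.
Overall: 144 chords over 52 bars → 144/52 = 36/13 chords per bar.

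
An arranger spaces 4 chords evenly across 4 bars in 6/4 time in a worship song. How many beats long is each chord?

6 beats

4 bars × 6 beats/bar = 24 beats total.
24 beats ÷ 4 chords = 6 beats per chord.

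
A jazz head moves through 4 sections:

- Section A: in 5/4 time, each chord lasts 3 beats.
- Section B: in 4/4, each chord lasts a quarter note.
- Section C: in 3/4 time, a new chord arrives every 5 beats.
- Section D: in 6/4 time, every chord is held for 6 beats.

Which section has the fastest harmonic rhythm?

A: 5/3 = 5/3 chords/bar.
B: 4/1 = 4 chords/bar.
C: 3/5 = 0.6 chords/bar.
D: 6/6 = 1 chord/bar.
Fastest is B at 4 chords/bar.

Section B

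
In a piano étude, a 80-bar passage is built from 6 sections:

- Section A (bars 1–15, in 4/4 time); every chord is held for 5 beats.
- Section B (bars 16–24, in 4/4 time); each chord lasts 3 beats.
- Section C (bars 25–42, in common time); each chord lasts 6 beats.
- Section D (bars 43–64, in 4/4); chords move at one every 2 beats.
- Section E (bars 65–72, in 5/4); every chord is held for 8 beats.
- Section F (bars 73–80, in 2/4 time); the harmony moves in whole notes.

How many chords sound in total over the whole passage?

A: 15·4 = 60 beats, 60/5 = 12 chords.
B: 9·4 = 36 beats, 36/3 = 12 chords.
C: 18·4 = 72 beats, 72/6 = 12 chords.
D: 22·4 = 88 beats, 88/2 = 44 chords.
E: 8·5 = 40 beats, 40/8 = 5 chords.
F: 8·2 = 16 beats, 16/4 = 4 chords.
Total: 12 + 12 + 12 + 44 + 5 + 4 = 89.

89 chords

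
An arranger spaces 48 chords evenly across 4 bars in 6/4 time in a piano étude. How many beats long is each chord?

0.5 beats

4 bars × 6 beats/bar = 24 beats total.
24 beats ÷ 48 chords = 0.5 beats per chord.
(That is an eighth note.)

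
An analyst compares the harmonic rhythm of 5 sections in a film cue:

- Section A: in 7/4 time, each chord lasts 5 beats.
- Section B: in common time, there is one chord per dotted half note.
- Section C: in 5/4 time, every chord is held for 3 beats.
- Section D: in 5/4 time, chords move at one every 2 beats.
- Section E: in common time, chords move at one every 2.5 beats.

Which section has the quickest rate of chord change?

Section D

A: 7/5 = 1.4 chords/bar.
B: 4/3 = 4/3 chords/bar.
C: 5/3 = 5/3 chords/bar.
D: 5/2 = 2.5 chords/bar.
E: 4/2.5 = 1.6 chords/bar.
Fastest is D at 2.5 chords/bar.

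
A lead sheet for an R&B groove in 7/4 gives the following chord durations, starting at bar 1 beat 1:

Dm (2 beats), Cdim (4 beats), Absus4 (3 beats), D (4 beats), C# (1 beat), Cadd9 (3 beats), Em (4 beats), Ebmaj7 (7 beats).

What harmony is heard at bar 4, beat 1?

Ebmaj7

Beat 1 of bar 4 is beat (4−1)×7 + 1 = 22 overall.
Running totals: Dm ends at 2, Cdim ends at 6, Absus4 ends at 9, D ends at 13, C# ends at 14, Cadd9 ends at 17, Em ends at 21, Ebmaj7 ends at 28.
Beat 22 falls within Ebmaj7.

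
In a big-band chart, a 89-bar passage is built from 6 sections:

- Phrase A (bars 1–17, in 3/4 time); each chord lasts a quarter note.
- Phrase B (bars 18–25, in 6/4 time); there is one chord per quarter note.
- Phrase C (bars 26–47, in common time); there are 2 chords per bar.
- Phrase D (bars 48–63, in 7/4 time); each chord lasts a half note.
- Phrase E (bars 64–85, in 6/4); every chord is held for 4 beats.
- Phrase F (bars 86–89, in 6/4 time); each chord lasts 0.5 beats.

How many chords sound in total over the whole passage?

A: 17·3 = 51 beats, 51/1 = 51 chords.
B: 8·6 = 48 beats, 48/1 = 48 chords.
C: 22·4 = 88 beats, 88/2 = 44 chords.
D: 16·7 = 112 beats, 112/2 = 56 chords.
E: 22·6 = 132 beats, 132/4 = 33 chords.
F: 4·6 = 24 beats, 24/0.5 = 48 chords.
Total: 51 + 48 + 44 + 56 + 33 + 48 = 280.

280 chords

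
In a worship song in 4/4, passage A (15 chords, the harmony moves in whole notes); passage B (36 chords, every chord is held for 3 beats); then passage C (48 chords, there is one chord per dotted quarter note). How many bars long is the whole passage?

60 bars

A: 15 × 4 = 60 beats = 15 bars.
B: 36 × 3 = 108 beats = 27 bars.
C: 48 × 1.5 = 72 beats = 18 bars.
Total: 15 + 27 + 18 = 60 bars.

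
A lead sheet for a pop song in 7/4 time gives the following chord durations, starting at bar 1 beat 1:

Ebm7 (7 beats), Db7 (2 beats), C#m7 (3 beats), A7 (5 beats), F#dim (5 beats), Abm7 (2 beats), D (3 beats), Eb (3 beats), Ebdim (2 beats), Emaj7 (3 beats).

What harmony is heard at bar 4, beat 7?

Beat 7 of bar 4 is beat (4−1)×7 + 7 = 28 overall.
Running totals: Ebm7 ends at 7, Db7 ends at 9, C#m7 ends at 12, A7 ends at 17, F#dim ends at 22, Abm7 ends at 24, D ends at 27, Eb ends at 30.
Beat 28 falls within Eb.

Eb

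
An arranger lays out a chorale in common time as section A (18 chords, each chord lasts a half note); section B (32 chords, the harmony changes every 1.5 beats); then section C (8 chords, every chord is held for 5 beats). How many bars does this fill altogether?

31 bars

A: 18 × 2 = 36 beats = 9 bars.
B: 32 × 1.5 = 48 beats = 12 bars.
C: 8 × 5 = 40 beats = 10 bars.
Total: 9 + 12 + 10 = 31 bars.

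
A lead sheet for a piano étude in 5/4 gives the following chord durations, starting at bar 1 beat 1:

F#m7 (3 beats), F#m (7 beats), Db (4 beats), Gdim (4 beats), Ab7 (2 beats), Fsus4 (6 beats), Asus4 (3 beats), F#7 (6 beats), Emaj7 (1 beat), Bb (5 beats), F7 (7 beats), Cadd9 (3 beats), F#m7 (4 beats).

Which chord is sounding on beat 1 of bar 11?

Beat 1 of bar 11 is beat (11−1)×5 + 1 = 51 overall.
Running totals: F#m7 ends at 3, F#m ends at 10, Db ends at 14, Gdim ends at 18, Ab7 ends at 20, Fsus4 ends at 26, Asus4 ends at 29, F#7 ends at 35, Emaj7 ends at 36, Bb ends at 41, F7 ends at 48, Cadd9 ends at 51.
Beat 51 falls within Cadd9.

Cadd9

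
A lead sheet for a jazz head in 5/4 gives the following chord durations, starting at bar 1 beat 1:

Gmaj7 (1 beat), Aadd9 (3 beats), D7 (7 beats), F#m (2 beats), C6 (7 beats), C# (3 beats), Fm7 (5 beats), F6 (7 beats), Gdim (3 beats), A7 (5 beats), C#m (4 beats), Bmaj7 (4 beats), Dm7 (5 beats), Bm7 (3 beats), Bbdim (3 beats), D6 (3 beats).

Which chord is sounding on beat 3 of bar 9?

A7

Beat 3 of bar 9 is beat (9−1)×5 + 3 = 43 overall.
Running totals: Gmaj7 ends at 1, Aadd9 ends at 4, D7 ends at 11, F#m ends at 13, C6 ends at 20, C# ends at 23, Fm7 ends at 28, F6 ends at 35, Gdim ends at 38, A7 ends at 43.
Beat 43 falls within A7.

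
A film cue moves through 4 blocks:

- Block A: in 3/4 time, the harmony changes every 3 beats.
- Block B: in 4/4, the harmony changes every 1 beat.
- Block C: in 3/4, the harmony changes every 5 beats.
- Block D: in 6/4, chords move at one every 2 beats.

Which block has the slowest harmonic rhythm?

A: 3/3 = 1 chord/bar.
B: 4/1 = 4 chords/bar.
C: 3/5 = 0.6 chords/bar.
D: 6/2 = 3 chords/bar.
Slowest is C at 0.6 chords/bar.

Block C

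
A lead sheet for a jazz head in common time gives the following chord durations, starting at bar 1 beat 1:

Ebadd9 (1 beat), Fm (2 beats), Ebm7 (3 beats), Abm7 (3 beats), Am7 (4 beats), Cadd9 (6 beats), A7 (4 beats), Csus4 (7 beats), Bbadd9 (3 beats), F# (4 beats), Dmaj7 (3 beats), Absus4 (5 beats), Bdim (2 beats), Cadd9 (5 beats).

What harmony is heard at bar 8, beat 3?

Bbadd9

Beat 3 of bar 8 is beat (8−1)×4 + 3 = 31 overall.
Running totals: Ebadd9 ends at 1, Fm ends at 3, Ebm7 ends at 6, Abm7 ends at 9, Am7 ends at 13, Cadd9 ends at 19, A7 ends at 23, Csus4 ends at 30, Bbadd9 ends at 33.
Beat 31 falls within Bbadd9.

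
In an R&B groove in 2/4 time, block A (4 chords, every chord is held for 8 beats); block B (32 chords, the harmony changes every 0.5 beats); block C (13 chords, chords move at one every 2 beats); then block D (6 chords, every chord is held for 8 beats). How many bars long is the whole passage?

61 bars

A: 4 × 8 = 32 beats = 16 bars.
B: 32 × 0.5 = 16 beats = 8 bars.
C: 13 × 2 = 26 beats = 13 bars.
D: 6 × 8 = 48 beats = 24 bars.
Total: 16 + 8 + 13 + 24 = 61 bars.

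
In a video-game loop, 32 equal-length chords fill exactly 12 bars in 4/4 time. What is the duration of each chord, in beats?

12 bars × 4 beats/bar = 48 beats total.
48 beats ÷ 32 chords = 1.5 beats per chord.
(That is a dotted quarter note.)

1.5 beats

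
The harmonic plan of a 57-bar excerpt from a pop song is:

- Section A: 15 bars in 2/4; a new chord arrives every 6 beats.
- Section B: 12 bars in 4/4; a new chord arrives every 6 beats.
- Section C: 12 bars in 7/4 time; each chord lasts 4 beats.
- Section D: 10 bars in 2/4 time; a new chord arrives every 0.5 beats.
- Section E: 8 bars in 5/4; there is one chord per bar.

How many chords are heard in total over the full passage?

A: 15·2 = 30 beats, 30/6 = 5 chords.
B: 12·4 = 48 beats, 48/6 = 8 chords.
C: 12·7 = 84 beats, 84/4 = 21 chords.
D: 10·2 = 20 beats, 20/0.5 = 40 chords.
E: 8·5 = 40 beats, 40/5 = 8 chords.
Total: 5 + 8 + 21 + 40 + 8 = 82.

82 chords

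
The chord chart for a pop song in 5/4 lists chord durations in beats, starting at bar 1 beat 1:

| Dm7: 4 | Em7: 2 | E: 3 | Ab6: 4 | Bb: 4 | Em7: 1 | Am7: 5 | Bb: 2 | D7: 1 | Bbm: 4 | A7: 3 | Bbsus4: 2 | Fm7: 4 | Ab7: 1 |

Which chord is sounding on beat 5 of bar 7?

Beat 5 of bar 7 is beat (7−1)×5 + 5 = 35 overall.
Running totals: Dm7 ends at 4, Em7 ends at 6, E ends at 9, Ab6 ends at 13, Bb ends at 17, Em7 ends at 18, Am7 ends at 23, Bb ends at 25, D7 ends at 26, Bbm ends at 30, A7 ends at 33, Bbsus4 ends at 35.
Beat 35 falls within Bbsus4.

Bbsus4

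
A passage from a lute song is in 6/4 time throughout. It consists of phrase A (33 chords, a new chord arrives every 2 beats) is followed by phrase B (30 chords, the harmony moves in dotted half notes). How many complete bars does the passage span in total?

26 bars

A: 33 × 2 = 66 beats = 11 bars.
B: 30 × 3 = 90 beats = 15 bars.
Total: 11 + 15 = 26 bars.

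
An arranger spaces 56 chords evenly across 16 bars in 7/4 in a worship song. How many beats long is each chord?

16 bars × 7 beats/bar = 112 beats total.
112 beats ÷ 56 chords = 2 beats per chord.
(That is a half note.)

2 beats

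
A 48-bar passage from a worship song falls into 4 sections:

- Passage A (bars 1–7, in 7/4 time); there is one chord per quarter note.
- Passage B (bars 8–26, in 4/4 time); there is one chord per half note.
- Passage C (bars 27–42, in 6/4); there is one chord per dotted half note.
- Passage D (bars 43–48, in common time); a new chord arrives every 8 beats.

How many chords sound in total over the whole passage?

122 chords

A: 7 bars × 7 beats = 49 beats; 1 beat/chord → 49 chords.
B: 19 bars × 4 beats = 76 beats; 2 beats/chord → 38 chords.
C: 16 bars × 6 beats = 96 beats; 3 beats/chord → 32 chords.
D: 6 bars × 4 beats = 24 beats; 8 beats/chord → 3 chords.
Total: 49 + 38 + 32 + 3 = 122.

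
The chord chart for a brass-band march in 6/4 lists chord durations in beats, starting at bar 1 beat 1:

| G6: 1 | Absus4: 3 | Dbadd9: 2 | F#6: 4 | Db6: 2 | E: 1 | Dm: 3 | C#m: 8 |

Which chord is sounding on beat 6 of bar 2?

Beat 6 of bar 2 is beat (2−1)×6 + 6 = 12 overall.
Running totals: G6 ends at 1, Absus4 ends at 4, Dbadd9 ends at 6, F#6 ends at 10, Db6 ends at 12.
Beat 12 falls within Db6.

Db6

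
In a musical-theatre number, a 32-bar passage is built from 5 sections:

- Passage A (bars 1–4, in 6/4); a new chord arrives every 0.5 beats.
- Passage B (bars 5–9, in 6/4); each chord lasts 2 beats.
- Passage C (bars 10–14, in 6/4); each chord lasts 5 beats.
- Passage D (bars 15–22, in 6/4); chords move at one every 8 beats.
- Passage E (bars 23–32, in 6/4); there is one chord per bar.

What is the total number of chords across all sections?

85 chords

A: 4·6 = 24 beats, 24/0.5 = 48 chords.
B: 5·6 = 30 beats, 30/2 = 15 chords.
C: 5·6 = 30 beats, 30/5 = 6 chords.
D: 8·6 = 48 beats, 48/8 = 6 chords.
E: 10·6 = 60 beats, 60/6 = 10 chords.
Total: 48 + 15 + 6 + 6 + 10 = 85.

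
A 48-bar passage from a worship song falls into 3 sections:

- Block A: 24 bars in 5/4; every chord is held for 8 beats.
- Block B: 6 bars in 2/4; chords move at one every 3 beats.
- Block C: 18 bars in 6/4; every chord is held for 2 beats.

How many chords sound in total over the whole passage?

A has 120 beats and chords last 8 each, so 15 chords.
B has 12 beats and chords last 3 each, so 4 chords.
C has 108 beats and chords last 2 each, so 54 chords.
Total: 15 + 4 + 54 = 73.

73 chords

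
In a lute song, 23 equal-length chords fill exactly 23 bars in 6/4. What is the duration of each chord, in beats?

6 beats

23 bars × 6 beats/bar = 138 beats total.
138 beats ÷ 23 chords = 6 beats per chord.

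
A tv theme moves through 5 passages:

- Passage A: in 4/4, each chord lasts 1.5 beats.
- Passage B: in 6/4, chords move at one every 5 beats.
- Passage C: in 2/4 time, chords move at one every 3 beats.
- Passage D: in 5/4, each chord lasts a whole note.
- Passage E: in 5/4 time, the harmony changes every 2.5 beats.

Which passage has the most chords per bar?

A: each chord is 1.5 beats in 4/4, so 8/3 per bar.
B: each chord is 5 beats in 6/4, so 1.2 per bar.
C: each chord is 3 beats in 2/4, so 2/3 per bar.
D: each chord is 4 beats in 5/4, so 1.25 per bar.
E: each chord is 2.5 beats in 5/4, so 2 per bar.
Fastest is A at 8/3 chords/bar.

Passage A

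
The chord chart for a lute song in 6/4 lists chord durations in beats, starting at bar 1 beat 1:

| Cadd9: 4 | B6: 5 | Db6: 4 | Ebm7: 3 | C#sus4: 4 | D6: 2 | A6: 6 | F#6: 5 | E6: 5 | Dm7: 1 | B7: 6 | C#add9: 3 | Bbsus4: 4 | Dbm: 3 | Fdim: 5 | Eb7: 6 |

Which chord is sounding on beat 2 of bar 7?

E6

Beat 2 of bar 7 is beat (7−1)×6 + 2 = 38 overall.
Running totals: Cadd9 ends at 4, B6 ends at 9, Db6 ends at 13, Ebm7 ends at 16, C#sus4 ends at 20, D6 ends at 22, A6 ends at 28, F#6 ends at 33, E6 ends at 38.
Beat 38 falls within E6.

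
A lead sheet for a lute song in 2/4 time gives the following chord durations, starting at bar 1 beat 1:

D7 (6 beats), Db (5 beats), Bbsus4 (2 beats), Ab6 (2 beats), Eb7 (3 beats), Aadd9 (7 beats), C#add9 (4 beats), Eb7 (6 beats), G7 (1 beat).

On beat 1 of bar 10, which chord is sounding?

Beat 1 of bar 10 is beat (10−1)×2 + 1 = 19 overall.
Running totals: D7 ends at 6, Db ends at 11, Bbsus4 ends at 13, Ab6 ends at 15, Eb7 ends at 18, Aadd9 ends at 25.
Beat 19 falls within Aadd9.

Aadd9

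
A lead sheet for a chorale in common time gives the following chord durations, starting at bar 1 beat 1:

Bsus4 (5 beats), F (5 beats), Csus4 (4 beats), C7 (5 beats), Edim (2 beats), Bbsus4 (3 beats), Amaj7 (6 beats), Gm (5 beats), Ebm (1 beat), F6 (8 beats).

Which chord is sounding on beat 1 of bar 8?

Beat 1 of bar 8 is beat (8−1)×4 + 1 = 29 overall.
Running totals: Bsus4 ends at 5, F ends at 10, Csus4 ends at 14, C7 ends at 19, Edim ends at 21, Bbsus4 ends at 24, Amaj7 ends at 30.
Beat 29 falls within Amaj7.

Amaj7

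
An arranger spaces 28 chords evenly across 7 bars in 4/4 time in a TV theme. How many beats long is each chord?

7 bars × 4 beats/bar = 28 beats total.
28 beats ÷ 28 chords = 1 beats per chord.
(That is a quarter note.)

1 beat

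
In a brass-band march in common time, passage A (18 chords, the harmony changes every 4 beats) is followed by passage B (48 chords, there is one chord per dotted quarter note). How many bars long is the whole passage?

36 bars

A: 18 × 4 = 72 beats = 18 bars.
B: 48 × 1.5 = 72 beats = 18 bars.
Total: 18 + 18 = 36 bars.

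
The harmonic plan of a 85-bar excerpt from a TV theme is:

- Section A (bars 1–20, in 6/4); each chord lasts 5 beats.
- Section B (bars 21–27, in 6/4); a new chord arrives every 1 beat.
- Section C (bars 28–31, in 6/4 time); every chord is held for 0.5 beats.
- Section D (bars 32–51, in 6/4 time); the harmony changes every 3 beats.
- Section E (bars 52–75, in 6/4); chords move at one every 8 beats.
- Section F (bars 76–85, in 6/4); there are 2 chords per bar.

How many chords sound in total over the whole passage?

A: 20·6 = 120 beats, 120/5 = 24 chords.
B: 7·6 = 42 beats, 42/1 = 42 chords.
C: 4·6 = 24 beats, 24/0.5 = 48 chords.
D: 20·6 = 120 beats, 120/3 = 40 chords.
E: 24·6 = 144 beats, 144/8 = 18 chords.
F: 10·6 = 60 beats, 60/3 = 20 chords.
Total: 24 + 42 + 48 + 40 + 18 + 20 = 192.

192 chords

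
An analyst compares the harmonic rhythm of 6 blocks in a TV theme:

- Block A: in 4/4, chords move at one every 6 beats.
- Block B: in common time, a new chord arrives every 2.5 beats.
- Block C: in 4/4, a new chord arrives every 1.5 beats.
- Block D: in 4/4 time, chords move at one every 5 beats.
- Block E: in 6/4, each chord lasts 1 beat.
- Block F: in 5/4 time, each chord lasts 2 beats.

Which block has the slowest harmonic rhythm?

Block A

A: 4/6 = 2/3 chords/bar.
B: 4/2.5 = 1.6 chords/bar.
C: 4/1.5 = 8/3 chords/bar.
D: 4/5 = 0.8 chords/bar.
E: 6/1 = 6 chords/bar.
F: 5/2 = 2.5 chords/bar.
Slowest is A at 2/3 chords/bar.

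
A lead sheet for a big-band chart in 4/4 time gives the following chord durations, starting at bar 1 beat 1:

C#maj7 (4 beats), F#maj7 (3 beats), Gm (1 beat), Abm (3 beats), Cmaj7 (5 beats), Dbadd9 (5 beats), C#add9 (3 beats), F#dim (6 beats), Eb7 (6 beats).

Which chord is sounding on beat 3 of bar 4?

Beat 3 of bar 4 is beat (4−1)×4 + 3 = 15 overall.
Running totals: C#maj7 ends at 4, F#maj7 ends at 7, Gm ends at 8, Abm ends at 11, Cmaj7 ends at 16.
Beat 15 falls within Cmaj7.

Cmaj7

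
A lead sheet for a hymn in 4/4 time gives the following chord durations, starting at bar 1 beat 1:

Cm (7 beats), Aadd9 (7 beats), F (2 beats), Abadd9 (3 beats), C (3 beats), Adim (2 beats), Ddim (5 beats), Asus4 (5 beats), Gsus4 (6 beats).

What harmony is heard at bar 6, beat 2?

C

Beat 2 of bar 6 is beat (6−1)×4 + 2 = 22 overall.
Running totals: Cm ends at 7, Aadd9 ends at 14, F ends at 16, Abadd9 ends at 19, C ends at 22.
Beat 22 falls within C.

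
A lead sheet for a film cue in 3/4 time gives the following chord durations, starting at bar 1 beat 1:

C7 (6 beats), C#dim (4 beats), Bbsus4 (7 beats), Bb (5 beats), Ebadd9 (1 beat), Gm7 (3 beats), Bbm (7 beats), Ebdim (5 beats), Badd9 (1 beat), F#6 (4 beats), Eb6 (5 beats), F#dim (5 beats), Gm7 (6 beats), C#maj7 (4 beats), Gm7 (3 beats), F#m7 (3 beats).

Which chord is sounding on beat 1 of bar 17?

F#dim

Beat 1 of bar 17 is beat (17−1)×3 + 1 = 49 overall.
Running totals: C7 ends at 6, C#dim ends at 10, Bbsus4 ends at 17, Bb ends at 22, Ebadd9 ends at 23, Gm7 ends at 26, Bbm ends at 33, Ebdim ends at 38, Badd9 ends at 39, F#6 ends at 43, Eb6 ends at 48, F#dim ends at 53.
Beat 49 falls within F#dim.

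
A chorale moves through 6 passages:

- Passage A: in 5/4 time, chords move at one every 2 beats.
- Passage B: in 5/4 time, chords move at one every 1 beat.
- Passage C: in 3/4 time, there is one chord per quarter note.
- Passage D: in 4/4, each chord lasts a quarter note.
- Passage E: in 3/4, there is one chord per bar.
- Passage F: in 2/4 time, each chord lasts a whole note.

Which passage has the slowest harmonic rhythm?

Passage F

A: each chord is 2 beats in 5/4, so 2.5 per bar.
B: each chord is 1 beat in 5/4, so 5 per bar.
C: each chord is 1 beat in 3/4, so 3 per bar.
D: each chord is 1 beat in 4/4, so 4 per bar.
E: each chord is 3 beats in 3/4, so 1 per bar.
F: each chord is 4 beats in 2/4, so 0.5 per bar.
Slowest is F at 0.5 chords/bar.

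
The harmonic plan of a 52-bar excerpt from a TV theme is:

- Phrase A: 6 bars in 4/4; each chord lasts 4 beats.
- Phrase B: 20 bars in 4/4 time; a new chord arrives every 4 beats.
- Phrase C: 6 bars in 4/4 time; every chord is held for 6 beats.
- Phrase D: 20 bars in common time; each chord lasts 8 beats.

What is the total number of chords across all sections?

A: 6·4 = 24 beats, 24/4 = 6 chords.
B: 20·4 = 80 beats, 80/4 = 20 chords.
C: 6·4 = 24 beats, 24/6 = 4 chords.
D: 20·4 = 80 beats, 80/8 = 10 chords.
Total: 6 + 20 + 4 + 10 = 40.

40 chords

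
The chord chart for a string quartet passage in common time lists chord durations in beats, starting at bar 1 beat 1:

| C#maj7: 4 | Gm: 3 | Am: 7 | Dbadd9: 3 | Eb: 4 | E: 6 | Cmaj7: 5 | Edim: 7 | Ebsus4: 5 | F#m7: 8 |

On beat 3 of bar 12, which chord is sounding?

F#m7

Beat 3 of bar 12 is beat (12−1)×4 + 3 = 47 overall.
Running totals: C#maj7 ends at 4, Gm ends at 7, Am ends at 14, Dbadd9 ends at 17, Eb ends at 21, E ends at 27, Cmaj7 ends at 32, Edim ends at 39, Ebsus4 ends at 44, F#m7 ends at 52.
Beat 47 falls within F#m7.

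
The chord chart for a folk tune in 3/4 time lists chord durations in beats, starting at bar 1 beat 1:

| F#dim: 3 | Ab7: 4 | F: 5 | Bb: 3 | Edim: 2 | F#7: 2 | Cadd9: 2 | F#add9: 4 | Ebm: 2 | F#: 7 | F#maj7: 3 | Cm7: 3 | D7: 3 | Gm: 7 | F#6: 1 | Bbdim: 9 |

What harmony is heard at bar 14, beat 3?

D7

Beat 3 of bar 14 is beat (14−1)×3 + 3 = 42 overall.
Running totals: F#dim ends at 3, Ab7 ends at 7, F ends at 12, Bb ends at 15, Edim ends at 17, F#7 ends at 19, Cadd9 ends at 21, F#add9 ends at 25, Ebm ends at 27, F# ends at 34, F#maj7 ends at 37, Cm7 ends at 40, D7 ends at 43.
Beat 42 falls within D7.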